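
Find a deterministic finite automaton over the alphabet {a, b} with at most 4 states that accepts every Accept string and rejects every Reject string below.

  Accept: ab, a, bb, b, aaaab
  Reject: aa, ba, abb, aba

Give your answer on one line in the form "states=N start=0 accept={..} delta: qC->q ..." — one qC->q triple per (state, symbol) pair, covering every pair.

states=3 start=0 accept={1,2} delta: 0a->1 0b->1 1a->0 1b->2 2a->0 2b->0

Fold the examples into a partial DFA from state 0: repeatedly fix the first undefined (state, symbol) met by the shortest-then-alphabetical prefix, trying targets in increasing order and rejecting any under which an Accept and a Reject string meet in one state with the same remainder; add a state when all current targets are rejected. Accepting states are where Accept strings end.
a: 0a undefined. 0a->0: no, a/aa meet in 0. Open state 1: 0a->1.
b: 0b undefined. 0b->0: no, a/ba meet in 1. 0b->1: ok.
aa: 1a undefined. 1a->0: ok.
ab: 1b undefined. 1b->0: no, ab/aa meet in 0. 1b->1: no, ab/abb meet in 1. Open state 2: 1b->2.
aba: 2a undefined. 2a->0: ok.
abb: 2b undefined. 2b->0: ok.
All examples now run through 3 states with every (state, symbol) defined. Accept strings end in {1,2}, Reject strings end in {0}; accept={1,2}.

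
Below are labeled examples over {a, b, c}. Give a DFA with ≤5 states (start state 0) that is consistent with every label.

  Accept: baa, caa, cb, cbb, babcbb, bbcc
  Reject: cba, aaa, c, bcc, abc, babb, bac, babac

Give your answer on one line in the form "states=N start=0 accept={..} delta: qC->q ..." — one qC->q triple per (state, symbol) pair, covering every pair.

State merging on the prefix tree: take the shortest (then alphabetical) example prefix whose next move is undefined and point that move at state 0, else 1, else 2, ...; a target is out if some Accept/Reject pair would then sit in one state with the same input left (inseparable). If every existing state is out, open a new one.
a: 0a undefined. 0a->0: ok.
b: 0b undefined. 0b->0: no, baa/aaa meet in 0. Open state 1: 0b->1.
c: 0c undefined. 0c->0: no, caa/aaa meet in 0. 0c->1: ok.
ba: 1a undefined. 1a->0: no, baa/aaa meet in 0. 1a->1: no, baa/c meet in 1. Open state 2: 1a->2.
bb: 1b undefined. 1b->0: no, cb/cba meet in 0. 1b->1: no, cb/c meet in 1. 1b->2: no, baa/cba meet in 2 with "a" left. Open state 3: 1b->3.
bc: 1c undefined. 1c->0: ok.
baa: 2a undefined. 2a->0: no, baa/aaa meet in 0. 2a->1: no, baa/c meet in 1. 2a->2: ok.
bab: 2b undefined. 2b->0: ok.
bac: 2c undefined. 2c->0: ok.
bbc: 3c undefined. 3c->0: no, bbcc/c meet in 1. 3c->1: no, bbcc/aaa meet in 0. 3c->2: no, bbcc/aaa meet in 0. 3c->3: ok.
cba: 3a undefined. 3a->0: ok.
cbb: 3b undefined. 3b->0: no, cbb/cba meet in 0. 3b->1: no, cbb/c meet in 1. 3b->2: ok.
All examples now run through 4 states with every (state, symbol) defined. Accept strings end in {2,3}, Reject strings end in {0,1}; accept={2,3}.

states=4 start=0 accept={2,3} delta: 0a->0 0b->1 0c->1 1a->2 1b->3 1c->0 2a->2 2b->0 2c->0 3a->0 3b->2 3c->3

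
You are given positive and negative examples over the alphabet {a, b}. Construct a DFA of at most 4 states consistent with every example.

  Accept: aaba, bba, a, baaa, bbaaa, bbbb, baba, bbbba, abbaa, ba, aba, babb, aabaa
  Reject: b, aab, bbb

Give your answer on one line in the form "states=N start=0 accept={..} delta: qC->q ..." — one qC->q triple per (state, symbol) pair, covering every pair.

Grow the machine one transition at a time. Run the examples from 0; the earliest place one falls off (shortest prefix, ties alphabetical) gets sent to the lowest-numbered state that keeps every Accept/Reject pair distinguishable — a pair clashes when both reach the same state with identical unread suffix — and to a fresh state only if none does.
a: 0a undefined. 0a->0: ok.
b: 0b undefined. 0b->0: no, aaba/b meet in 0. Open state 1: 0b->1.
ba: 1a undefined. 1a->0: ok.
bb: 1b undefined. 1b->0: ok.
All examples now run through 2 states with every (state, symbol) defined. Accept strings end in {0}, Reject strings end in {1}; accept={0}.

states=2 start=0 accept={0} delta: 0a->0 0b->1 1a->0 1b->0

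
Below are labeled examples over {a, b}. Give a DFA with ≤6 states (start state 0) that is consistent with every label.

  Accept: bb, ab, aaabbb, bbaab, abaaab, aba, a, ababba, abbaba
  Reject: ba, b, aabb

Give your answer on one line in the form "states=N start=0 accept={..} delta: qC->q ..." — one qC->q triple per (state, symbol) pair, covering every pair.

states=5 start=0 accept={1,3} delta: 0a->1 0b->2 1a->1 1b->3 2a->0 2b->1 3a->1 3b->4 4a->1 4b->1

Grow the machine one transition at a time. Run the examples from 0; the earliest place one falls off (shortest prefix, ties alphabetical) gets sent to the lowest-numbered state that keeps every Accept/Reject pair distinguishable — a pair clashes when both reach the same state with identical unread suffix — and to a fresh state only if none does.
a: 0a undefined. 0a->0: no, bb/aabb meet in 0 with "bb" left. Open state 1: 0a->1.
b: 0b undefined. 0b->0: no, bb/b meet in 0. 0b->1: no, a/b meet in 1. Open state 2: 0b->2.
aa: 1a undefined. 1a->0: no, bb/aabb meet in 2 with "b" left. 1a->1: ok.
ab: 1b undefined. 1b->0: no, ababba/ba meet in 2 with "a" left. 1b->1: no, ab/aabb meet in 1. 1b->2: no, bb/aabb meet in 2 with "b" left. Open state 3: 1b->3.
ba: 2a undefined. 2a->0: ok.
bb: 2b undefined. 2b->0: no, bb/ba meet in 0. 2b->1: ok.
aba: 3a undefined. 3a->0: no, aba/ba meet in 0. 3a->1: ok.
abb: 3b undefined. 3b->0: no, aaabbb/b meet in 2. 3b->1: no, bb/aabb meet in 1. 3b->2: no, ababba/ba meet in 0. 3b->3: no, ab/aabb meet in 3. Open state 4: 3b->4.
abba: 4a undefined. 4a->0: no, ababba/ba meet in 0. 4a->1: ok.
aaabbb: 4b undefined. 4b->0: no, aaabbb/ba meet in 0. 4b->1: ok.
All examples now run through 5 states with every (state, symbol) defined. Accept strings end in {1,3}, Reject strings end in {0,2,4}; accept={1,3}.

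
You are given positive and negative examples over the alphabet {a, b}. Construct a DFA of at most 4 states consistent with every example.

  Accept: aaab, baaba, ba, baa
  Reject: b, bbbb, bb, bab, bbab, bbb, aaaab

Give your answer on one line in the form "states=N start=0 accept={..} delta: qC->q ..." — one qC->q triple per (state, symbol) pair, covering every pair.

states=4 start=0 accept={1,2} delta: 0a->1 0b->0 1a->2 1b->0 2a->3 2b->0 3a->0 3b->1

State merging on the prefix tree: take the shortest (then alphabetical) example prefix whose next move is undefined and point that move at state 0, else 1, else 2, ...; a target is out if some Accept/Reject pair would then sit in one state with the same input left (inseparable). If every existing state is out, open a new one.
a: 0a undefined. 0a->0: no, aaab/b meet in 0 with "b" left. Open state 1: 0a->1.
b: 0b undefined. 0b->0: ok.
aa: 1a undefined. 1a->0: no, aaab/bab meet in 1 with "b" left. 1a->1: no, aaab/bab meet in 1 with "b" left. Open state 2: 1a->2.
aaa: 2a undefined. 2a->0: no, aaab/b meet in 0. 2a->1: no, aaab/bab meet in 1 with "b" left. 2a->2: no, aaab/aaaab meet in 2 with "b" left. Open state 3: 2a->3.
bab: 1b undefined. 1b->0: ok.
aaaa: 3a undefined. 3a->0: ok.
aaab: 3b undefined. 3b->0: no, aaab/b meet in 0. 3b->1: ok.
baab: 2b undefined. 2b->0: ok.
All examples now run through 4 states with every (state, symbol) defined. Accept strings end in {1,2}, Reject strings end in {0}; accept={1,2}.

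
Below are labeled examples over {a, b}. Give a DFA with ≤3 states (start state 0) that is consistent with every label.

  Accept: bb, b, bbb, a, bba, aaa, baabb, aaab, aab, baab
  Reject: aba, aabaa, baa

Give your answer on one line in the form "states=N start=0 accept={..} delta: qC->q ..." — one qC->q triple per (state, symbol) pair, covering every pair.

states=3 start=0 accept={0,1} delta: 0a->0 0b->1 1a->2 1b->0 2a->2 2b->0

Fold the examples into a partial DFA from state 0: repeatedly fix the first undefined (state, symbol) met by the shortest-then-alphabetical prefix, trying targets in increasing order and rejecting any under which an Accept and a Reject string meet in one state with the same remainder; add a state when all current targets are rejected. Accepting states are where Accept strings end.
a: 0a undefined. 0a->0: ok.
b: 0b undefined. 0b->0: no, bb/aba meet in 0. Open state 1: 0b->1.
ba: 1a undefined. 1a->0: no, a/aba meet in 0. 1a->1: no, b/aba meet in 1. Open state 2: 1a->2.
bb: 1b undefined. 1b->0: ok.
baa: 2a undefined. 2a->0: no, bb/aabaa meet in 0. 2a->1: no, b/aabaa meet in 1. 2a->2: ok.
baab: 2b undefined. 2b->0: ok.
All examples now run through 3 states with every (state, symbol) defined. Accept strings end in {0,1}, Reject strings end in {2}; accept={0,1}.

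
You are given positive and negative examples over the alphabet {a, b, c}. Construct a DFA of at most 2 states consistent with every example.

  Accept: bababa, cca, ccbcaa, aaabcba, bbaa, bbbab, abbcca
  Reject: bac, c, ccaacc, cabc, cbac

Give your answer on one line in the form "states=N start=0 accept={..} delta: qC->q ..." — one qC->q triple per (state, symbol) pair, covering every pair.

states=2 start=0 accept={0} delta: 0a->0 0b->0 0c->1 1a->0 1b->0 1c->1

State merging on the prefix tree: take the shortest (then alphabetical) example prefix whose next move is undefined and point that move at state 0, else 1, else 2, ...; a target is out if some Accept/Reject pair would then sit in one state with the same input left (inseparable). If every existing state is out, open a new one.
a: 0a undefined. 0a->0: ok.
b: 0b undefined. 0b->0: ok.
c: 0c undefined. 0c->0: no, bababa/bac meet in 0. Open state 1: 0c->1.
ca: 1a undefined. 1a->0: ok.
cb: 1b undefined. 1b->0: ok.
cc: 1c undefined. 1c->0: no, bababa/ccaacc meet in 0. 1c->1: ok.
All examples now run through 2 states with every (state, symbol) defined. Accept strings end in {0}, Reject strings end in {1}; accept={0}.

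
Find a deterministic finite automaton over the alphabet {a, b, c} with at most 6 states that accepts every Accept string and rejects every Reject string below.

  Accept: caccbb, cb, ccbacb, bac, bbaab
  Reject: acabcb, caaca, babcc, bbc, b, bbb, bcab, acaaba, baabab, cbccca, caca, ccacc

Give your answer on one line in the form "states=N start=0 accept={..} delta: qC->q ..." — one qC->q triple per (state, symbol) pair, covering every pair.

states=4 start=0 accept={2} delta: 0a->0 0b->1 0c->1 1a->1 1b->2 1c->2 2a->3 2b->0 2c->0 3a->1 3b->0 3c->0

State merging on the prefix tree: take the shortest (then alphabetical) example prefix whose next move is undefined and point that move at state 0, else 1, else 2, ...; a target is out if some Accept/Reject pair would then sit in one state with the same input left (inseparable). If every existing state is out, open a new one.
a: 0a undefined. 0a->0: ok.
b: 0b undefined. 0b->0: no, bac/bbc meet in 0 with "c" left. Open state 1: 0b->1.
c: 0c undefined. 0c->0: no, cb/b meet in 1. 0c->1: ok.
ba: 1a undefined. 1a->0: no, bac/b meet in 1. 1a->1: ok.
bb: 1b undefined. 1b->0: no, cb/acabcb meet in 0. 1b->1: no, cb/b meet in 1. Open state 2: 1b->2.
bc: 1c undefined. 1c->0: no, caccbb/bbb meet in 2 with "b" left. 1c->1: no, caccbb/bbb meet in 2 with "b" left. 1c->2: ok.
bba: 2a undefined. 2a->0: no, cb/ccacc meet in 2. 2a->1: no, cb/bcab meet in 2. 2a->2: no, cb/caaca meet in 2. Open state 3: 2a->3.
bbb: 2b undefined. 2b->0: ok.
bbc: 2c undefined. 2c->0: ok.
bbaa: 3a undefined. 3a->0: no, bbaab/acabcb meet in 1. 3a->1: ok.
bcab: 3b undefined. 3b->0: ok.
ccac: 3c undefined. 3c->0: ok.
All examples now run through 4 states with every (state, symbol) defined. Accept strings end in {2}, Reject strings end in {0,1,3}; accept={2}.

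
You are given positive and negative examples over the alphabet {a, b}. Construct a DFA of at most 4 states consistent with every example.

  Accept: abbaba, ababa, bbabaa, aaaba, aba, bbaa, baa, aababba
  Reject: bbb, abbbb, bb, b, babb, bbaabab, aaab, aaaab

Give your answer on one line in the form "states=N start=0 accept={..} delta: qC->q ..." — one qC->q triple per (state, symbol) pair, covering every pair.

State merging on the prefix tree: take the shortest (then alphabetical) example prefix whose next move is undefined and point that move at state 0, else 1, else 2, ...; a target is out if some Accept/Reject pair would then sit in one state with the same input left (inseparable). If every existing state is out, open a new one.
a: 0a undefined. 0a->0: ok.
b: 0b undefined. 0b->0: no, abbaba/bbb meet in 0. Open state 1: 0b->1.
ba: 1a undefined. 1a->0: ok.
bb: 1b undefined. 1b->0: no, abbaba/abbbb meet in 0. 1b->1: ok.
All examples now run through 2 states with every (state, symbol) defined. Accept strings end in {0}, Reject strings end in {1}; accept={0}.

states=2 start=0 accept={0} delta: 0a->0 0b->1 1a->0 1b->1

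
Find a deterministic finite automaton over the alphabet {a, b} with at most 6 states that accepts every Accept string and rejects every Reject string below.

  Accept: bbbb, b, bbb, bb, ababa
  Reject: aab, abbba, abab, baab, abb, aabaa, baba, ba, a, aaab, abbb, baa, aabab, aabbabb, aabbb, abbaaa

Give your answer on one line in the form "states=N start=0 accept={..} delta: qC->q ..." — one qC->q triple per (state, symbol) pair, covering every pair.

states=5 start=0 accept={0,4} delta: 0a->1 0b->0 1a->1 1b->2 2a->2 2b->3 3a->4 3b->1 4a->0 4b->1

Fold the examples into a partial DFA from state 0: repeatedly fix the first undefined (state, symbol) met by the shortest-then-alphabetical prefix, trying targets in increasing order and rejecting any under which an Accept and a Reject string meet in one state with the same remainder; add a state when all current targets are rejected. Accepting states are where Accept strings end.
a: 0a undefined. 0a->0: no, b/aab meet in 0 with "b" left. Open state 1: 0a->1.
b: 0b undefined. 0b->0: ok.
aa: 1a undefined. 1a->0: no, bbbb/aab meet in 0. 1a->1: ok.
ab: 1b undefined. 1b->0: no, bbbb/aab meet in 0. 1b->1: no, ababa/aab meet in 1. Open state 2: 1b->2.
aba: 2a undefined. 2a->0: no, bbbb/abab meet in 0. 2a->1: no, ababa/aabaa meet in 1. 2a->2: ok.
abb: 2b undefined. 2b->0: no, bbbb/abab meet in 0. 2b->1: no, ababa/abab meet in 1. 2b->2: no, ababa/aab meet in 2. Open state 3: 2b->3.
abba: 3a undefined. 3a->0: no, bbbb/aabbabb meet in 0. 3a->1: no, ababa/ba meet in 1. 3a->2: no, ababa/aab meet in 2. 3a->3: no, ababa/abab meet in 3. Open state 4: 3a->4.
abbb: 3b undefined. 3b->0: no, bbbb/abbb meet in 0. 3b->1: ok.
abbaa: 4a undefined. 4a->0: ok.
aabbab: 4b undefined. 4b->0: no, bbbb/aabbabb meet in 0. 4b->1: ok.
All examples now run through 5 states with every (state, symbol) defined. Accept strings end in {0,4}, Reject strings end in {1,2,3}; accept={0,4}.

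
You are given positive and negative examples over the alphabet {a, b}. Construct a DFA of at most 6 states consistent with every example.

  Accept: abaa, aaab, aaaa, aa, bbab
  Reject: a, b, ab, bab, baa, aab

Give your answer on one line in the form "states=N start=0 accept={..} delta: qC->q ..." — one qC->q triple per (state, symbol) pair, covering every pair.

State merging on the prefix tree: take the shortest (then alphabetical) example prefix whose next move is undefined and point that move at state 0, else 1, else 2, ...; a target is out if some Accept/Reject pair would then sit in one state with the same input left (inseparable). If every existing state is out, open a new one.
a: 0a undefined. 0a->0: no, abaa/baa meet in 0 with "baa" left. Open state 1: 0a->1.
b: 0b undefined. 0b->0: no, aa/baa meet in 1 with "a" left. 0b->1: ok.
aa: 1a undefined. 1a->0: no, aaab/ab meet in 1 with "b" left. 1a->1: no, aaab/ab meet in 1 with "b" left. Open state 2: 1a->2.
ab: 1b undefined. 1b->0: no, bbab/ab meet in 0. 1b->1: no, abaa/baa meet in 2 with "a" left. 1b->2: no, aa/ab meet in 2. Open state 3: 1b->3.
aaa: 2a undefined. 2a->0: no, aaab/a meet in 1. 2a->1: no, aaab/ab meet in 3. 2a->2: no, aaab/bab meet in 2 with "b" left. 2a->3: ok.
aab: 2b undefined. 2b->0: ok.
aba: 3a undefined. 3a->0: no, abaa/a meet in 1. 3a->1: no, aaaa/a meet in 1. 3a->2: no, abaa/ab meet in 3. 3a->3: no, abaa/ab meet in 3. Open state 4: 3a->4.
aaab: 3b undefined. 3b->0: no, aaab/bab meet in 0. 3b->1: no, aaab/a meet in 1. 3b->2: ok.
abaa: 4a undefined. 4a->0: no, abaa/bab meet in 0. 4a->1: no, abaa/a meet in 1. 4a->2: ok.
bbab: 4b undefined. 4b->0: no, bbab/bab meet in 0. 4b->1: no, bbab/a meet in 1. 4b->2: ok.
All examples now run through 5 states with every (state, symbol) defined. Accept strings end in {2,4}, Reject strings end in {0,1,3}; accept={2,4}.

states=5 start=0 accept={2,4} delta: 0a->1 0b->1 1a->2 1b->3 2a->3 2b->0 3a->4 3b->2 4a->2 4b->2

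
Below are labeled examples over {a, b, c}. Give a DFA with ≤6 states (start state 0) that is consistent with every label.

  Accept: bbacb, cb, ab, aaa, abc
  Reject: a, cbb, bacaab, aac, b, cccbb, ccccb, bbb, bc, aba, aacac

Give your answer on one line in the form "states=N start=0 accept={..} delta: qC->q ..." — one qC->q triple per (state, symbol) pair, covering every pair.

states=5 start=0 accept={2,3} delta: 0a->1 0b->0 0c->1 1a->2 1b->3 1c->2 2a->3 2b->2 2c->4 3a->0 3b->0 3c->2 4a->0 4b->0 4c->0

State merging on the prefix tree: take the shortest (then alphabetical) example prefix whose next move is undefined and point that move at state 0, else 1, else 2, ...; a target is out if some Accept/Reject pair would then sit in one state with the same input left (inseparable). If every existing state is out, open a new one.
a: 0a undefined. 0a->0: no, ab/b meet in 0 with "b" left. Open state 1: 0a->1.
b: 0b undefined. 0b->0: ok.
c: 0c undefined. 0c->0: no, cb/cbb meet in 0. 0c->1: ok.
aa: 1a undefined. 1a->0: no, aaa/a meet in 1. 1a->1: no, aaa/a meet in 1. Open state 2: 1a->2.
ab: 1b undefined. 1b->0: no, cb/cbb meet in 0. 1b->1: no, cb/a meet in 1. 1b->2: no, aaa/aba meet in 2 with "a" left. Open state 3: 1b->3.
cc: 1c undefined. 1c->0: no, bbacb/b meet in 0. 1c->1: no, bbacb/ccccb meet in 3. 1c->2: ok.
aaa: 2a undefined. 2a->0: no, cb/bacaab meet in 3. 2a->1: no, bbacb/bacaab meet in 2 with "b" left. 2a->2: no, bbacb/bacaab meet in 2 with "b" left. 2a->3: ok.
aac: 2c undefined. 2c->0: no, cb/ccccb meet in 3. 2c->1: no, bbacb/ccccb meet in 2 with "b" left. 2c->2: no, bbacb/ccccb meet in 2 with "b" left. 2c->3: no, cb/aac meet in 3. Open state 4: 2c->4.
aba: 3a undefined. 3a->0: ok.
abc: 3c undefined. 3c->0: no, abc/bacaab meet in 0. 3c->1: no, abc/a meet in 1. 3c->2: ok.
cbb: 3b undefined. 3b->0: ok.
aaca: 4a undefined. 4a->0: ok.
cccb: 4b undefined. 4b->0: ok.
cccc: 4c undefined. 4c->0: ok.
bbacb: 2b undefined. 2b->0: no, bbacb/cbb meet in 0. 2b->1: no, bbacb/a meet in 1. 2b->2: ok.
All examples now run through 5 states with every (state, symbol) defined. Accept strings end in {2,3}, Reject strings end in {0,1,4}; accept={2,3}.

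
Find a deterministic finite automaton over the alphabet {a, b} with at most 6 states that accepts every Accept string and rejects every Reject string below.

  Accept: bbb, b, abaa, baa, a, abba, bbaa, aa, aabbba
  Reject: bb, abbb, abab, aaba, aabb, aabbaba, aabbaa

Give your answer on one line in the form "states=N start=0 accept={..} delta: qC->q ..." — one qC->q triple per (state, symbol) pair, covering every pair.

states=5 start=0 accept={1,2} delta: 0a->1 0b->1 1a->2 1b->0 2a->1 2b->3 3a->0 3b->4 4a->3 4b->0

Grow the machine one transition at a time. Run the examples from 0; the earliest place one falls off (shortest prefix, ties alphabetical) gets sent to the lowest-numbered state that keeps every Accept/Reject pair distinguishable — a pair clashes when both reach the same state with identical unread suffix — and to a fresh state only if none does.
a: 0a undefined. 0a->0: no, bbb/abbb meet in 0 with "bbb" left. Open state 1: 0a->1.
b: 0b undefined. 0b->0: no, bbb/bb meet in 0. 0b->1: ok.
aa: 1a undefined. 1a->0: no, abaa/aabbaa meet in 1 with "baa" left. 1a->1: no, bbb/aabb meet in 1 with "bb" left. Open state 2: 1a->2.
ab: 1b undefined. 1b->0: ok.
aab: 2b undefined. 2b->0: no, bbb/aaba meet in 1. 2b->1: no, bbb/aabbaba meet in 1. 2b->2: no, abaa/aabb meet in 2. Open state 3: 2b->3.
baa: 2a undefined. 2a->0: no, baa/bb meet in 0. 2a->1: ok.
aaba: 3a undefined. 3a->0: ok.
aabb: 3b undefined. 3b->0: no, bbb/aabbaba meet in 1. 3b->1: no, bbb/aabb meet in 1. 3b->2: no, bbb/aabbaba meet in 1. 3b->3: no, bbb/aabbaa meet in 1. Open state 4: 3b->4.
aabba: 4a undefined. 4a->0: no, bbb/aabbaa meet in 1. 4a->1: no, bbb/aabbaba meet in 1. 4a->2: no, bbb/aabbaa meet in 1. 4a->3: ok.
aabbb: 4b undefined. 4b->0: ok.
All examples now run through 5 states with every (state, symbol) defined. Accept strings end in {1,2}, Reject strings end in {0,3,4}; accept={1,2}.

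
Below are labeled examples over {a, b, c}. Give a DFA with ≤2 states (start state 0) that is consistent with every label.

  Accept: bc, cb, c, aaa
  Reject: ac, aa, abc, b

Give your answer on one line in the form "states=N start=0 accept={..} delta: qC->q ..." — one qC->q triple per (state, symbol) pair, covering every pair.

State merging on the prefix tree: take the shortest (then alphabetical) example prefix whose next move is undefined and point that move at state 0, else 1, else 2, ...; a target is out if some Accept/Reject pair would then sit in one state with the same input left (inseparable). If every existing state is out, open a new one.
a: 0a undefined. 0a->0: no, bc/abc meet in 0 with "bc" left. Open state 1: 0a->1.
b: 0b undefined. 0b->0: ok.
c: 0c undefined. 0c->0: no, bc/b meet in 0. 0c->1: ok.
aa: 1a undefined. 1a->0: ok.
ab: 1b undefined. 1b->0: no, bc/abc meet in 1. 1b->1: ok.
ac: 1c undefined. 1c->0: ok.
All examples now run through 2 states with every (state, symbol) defined. Accept strings end in {1}, Reject strings end in {0}; accept={1}.

states=2 start=0 accept={1} delta: 0a->1 0b->0 0c->1 1a->0 1b->1 1c->0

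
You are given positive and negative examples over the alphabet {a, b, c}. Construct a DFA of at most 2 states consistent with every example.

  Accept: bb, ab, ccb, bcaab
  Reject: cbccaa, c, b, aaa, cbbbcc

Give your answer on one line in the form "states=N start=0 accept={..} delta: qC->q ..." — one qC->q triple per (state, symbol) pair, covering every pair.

states=2 start=0 accept={0} delta: 0a->1 0b->1 0c->1 1a->0 1b->0 1c->1

Fold the examples into a partial DFA from state 0: repeatedly fix the first undefined (state, symbol) met by the shortest-then-alphabetical prefix, trying targets in increasing order and rejecting any under which an Accept and a Reject string meet in one state with the same remainder; add a state when all current targets are rejected. Accepting states are where Accept strings end.
a: 0a undefined. 0a->0: no, ab/b meet in 0 with "b" left. Open state 1: 0a->1.
b: 0b undefined. 0b->0: no, bb/b meet in 0. 0b->1: ok.
c: 0c undefined. 0c->0: no, ccb/b meet in 1. 0c->1: ok.
aa: 1a undefined. 1a->0: ok.
ab: 1b undefined. 1b->0: ok.
bc: 1c undefined. 1c->0: no, bb/cbccaa meet in 0. 1c->1: ok.
All examples now run through 2 states with every (state, symbol) defined. Accept strings end in {0}, Reject strings end in {1}; accept={0}.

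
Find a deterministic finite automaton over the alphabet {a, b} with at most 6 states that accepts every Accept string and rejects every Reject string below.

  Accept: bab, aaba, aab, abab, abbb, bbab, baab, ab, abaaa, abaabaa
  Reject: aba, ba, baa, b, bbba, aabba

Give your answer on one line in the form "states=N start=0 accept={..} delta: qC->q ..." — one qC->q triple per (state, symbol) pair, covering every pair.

Grow the machine one transition at a time. Run the examples from 0; the earliest place one falls off (shortest prefix, ties alphabetical) gets sent to the lowest-numbered state that keeps every Accept/Reject pair distinguishable — a pair clashes when both reach the same state with identical unread suffix — and to a fresh state only if none does.
a: 0a undefined. 0a->0: no, aaba/aba meet in 0 with "ba" left. Open state 1: 0a->1.
b: 0b undefined. 0b->0: ok.
aa: 1a undefined. 1a->0: no, aaba/ba meet in 1. 1a->1: no, aaba/aba meet in 1 with "ba" left. Open state 2: 1a->2.
ab: 1b undefined. 1b->0: no, bab/b meet in 0. 1b->1: no, bab/ba meet in 1. 1b->2: no, bab/baa meet in 2. Open state 3: 1b->3.
aab: 2b undefined. 2b->0: no, aaba/ba meet in 1. 2b->1: no, aaba/baa meet in 2. 2b->2: no, aaba/aabba meet in 2 with "a" left. 2b->3: no, aaba/aba meet in 3 with "a" left. Open state 4: 2b->4.
aba: 3a undefined. 3a->0: no, abab/aba meet in 0. 3a->1: ok.
abb: 3b undefined. 3b->0: no, abbb/b meet in 0. 3b->1: ok.
aaba: 4a undefined. 4a->0: no, aaba/b meet in 0. 4a->1: no, aaba/aba meet in 1. 4a->2: no, aaba/baa meet in 2. 4a->3: no, abaabaa/aba meet in 1. 4a->4: ok.
aabb: 4b undefined. 4b->0: ok.
abaaa: 2a undefined. 2a->0: no, abaaa/b meet in 0. 2a->1: no, abaaa/aba meet in 1. 2a->2: no, abaaa/baa meet in 2. 2a->3: ok.
All examples now run through 5 states with every (state, symbol) defined. Accept strings end in {3,4}, Reject strings end in {0,1,2}; accept={3,4}.

states=5 start=0 accept={3,4} delta: 0a->1 0b->0 1a->2 1b->3 2a->3 2b->4 3a->1 3b->1 4a->4 4b->0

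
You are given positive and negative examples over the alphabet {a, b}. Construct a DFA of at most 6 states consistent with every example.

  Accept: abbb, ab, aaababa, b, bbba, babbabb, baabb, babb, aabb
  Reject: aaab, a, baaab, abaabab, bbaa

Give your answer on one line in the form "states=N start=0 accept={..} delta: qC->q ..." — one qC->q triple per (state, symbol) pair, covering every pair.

states=5 start=0 accept={0,2,3} delta: 0a->1 0b->2 1a->2 1b->0 2a->3 2b->2 3a->4 3b->1 4a->3 4b->0

State merging on the prefix tree: take the shortest (then alphabetical) example prefix whose next move is undefined and point that move at state 0, else 1, else 2, ...; a target is out if some Accept/Reject pair would then sit in one state with the same input left (inseparable). If every existing state is out, open a new one.
a: 0a undefined. 0a->0: no, ab/aaab meet in 0 with "b" left. Open state 1: 0a->1.
b: 0b undefined. 0b->0: no, bbba/a meet in 1. 0b->1: no, b/a meet in 1. Open state 2: 0b->2.
aa: 1a undefined. 1a->0: no, ab/aaab meet in 1 with "b" left. 1a->1: no, ab/aaab meet in 1 with "b" left. 1a->2: ok.
ab: 1b undefined. 1b->0: ok.
ba: 2a undefined. 2a->0: no, abbb/baaab meet in 2 with "b" left. 2a->1: no, ab/aaab meet in 0. 2a->2: no, abbb/aaab meet in 2 with "b" left. Open state 3: 2a->3.
bb: 2b undefined. 2b->0: no, abbb/abaabab meet in 0. 2b->1: no, abbb/a meet in 1. 2b->2: ok.
baa: 3a undefined. 3a->0: no, ab/baaab meet in 0. 3a->1: no, abbb/baaab meet in 2. 3a->2: no, abbb/bbaa meet in 2. 3a->3: no, bbba/bbaa meet in 3. Open state 4: 3a->4.
bab: 3b undefined. 3b->0: no, ab/aaab meet in 0. 3b->1: ok.
baaa: 4a undefined. 4a->0: no, abbb/baaab meet in 2. 4a->1: no, ab/baaab meet in 0. 4a->2: no, abbb/baaab meet in 2. 4a->3: ok.
baab: 4b undefined. 4b->0: ok.
All examples now run through 5 states with every (state, symbol) defined. Accept strings end in {0,2,3}, Reject strings end in {1,4}; accept={0,2,3}.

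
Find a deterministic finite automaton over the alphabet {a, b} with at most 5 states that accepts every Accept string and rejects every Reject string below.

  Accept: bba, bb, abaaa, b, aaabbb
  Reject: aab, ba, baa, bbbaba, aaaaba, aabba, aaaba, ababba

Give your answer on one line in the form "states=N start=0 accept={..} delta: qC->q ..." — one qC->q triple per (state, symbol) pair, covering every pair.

State merging on the prefix tree: take the shortest (then alphabetical) example prefix whose next move is undefined and point that move at state 0, else 1, else 2, ...; a target is out if some Accept/Reject pair would then sit in one state with the same input left (inseparable). If every existing state is out, open a new one.
a: 0a undefined. 0a->0: no, bba/aabba meet in 0 with "bba" left. Open state 1: 0a->1.
b: 0b undefined. 0b->0: no, bba/ba meet in 1. 0b->1: ok.
aa: 1a undefined. 1a->0: no, bba/aabba meet in 1 with "ba" left. 1a->1: no, bba/aaaaba meet in 1 with "ba" left. Open state 2: 1a->2.
ab: 1b undefined. 1b->0: no, abaaa/baa meet in 2 with "a" left. 1b->1: no, bba/ba meet in 2. 1b->2: no, bba/baa meet in 2 with "a" left. Open state 3: 1b->3.
aaa: 2a undefined. 2a->0: no, bba/aaaaba meet in 3 with "a" left. 2a->1: no, bba/aaaba meet in 3 with "a" left. 2a->2: ok.
aab: 2b undefined. 2b->0: no, b/aaaaba meet in 1. 2b->1: no, bba/aabba meet in 3 with "a" left. 2b->2: no, aaabbb/aab meet in 2. 2b->3: no, bba/aaaaba meet in 3 with "a" left. Open state 4: 2b->4.
aba: 3a undefined. 3a->0: no, bba/ababba meet in 0. 3a->1: no, abaaa/ba meet in 2. 3a->2: no, bba/ba meet in 2. 3a->3: ok.
bbb: 3b undefined. 3b->0: no, bba/bbbaba meet in 3. 3b->1: no, bba/ababba meet in 3. 3b->2: ok.
aabb: 4b undefined. 4b->0: no, b/aabba meet in 1. 4b->1: ok.
aaaba: 4a undefined. 4a->0: ok.
All examples now run through 5 states with every (state, symbol) defined. Accept strings end in {1,3}, Reject strings end in {0,2,4}; accept={1,3}.

states=5 start=0 accept={1,3} delta: 0a->1 0b->1 1a->2 1b->3 2a->2 2b->4 3a->3 3b->2 4a->0 4b->1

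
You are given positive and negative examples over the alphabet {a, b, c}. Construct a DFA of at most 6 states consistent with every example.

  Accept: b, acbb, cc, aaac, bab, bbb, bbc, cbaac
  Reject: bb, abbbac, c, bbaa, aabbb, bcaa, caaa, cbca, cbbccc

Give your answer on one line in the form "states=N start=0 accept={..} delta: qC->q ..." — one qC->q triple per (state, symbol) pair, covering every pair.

states=5 start=0 accept={0,1,3} delta: 0a->1 0b->1 0c->2 1a->2 1b->2 1c->1 2a->2 2b->3 2c->0 3a->0 3b->4 3c->1 4a->0 4b->2 4c->2

Fold the examples into a partial DFA from state 0: repeatedly fix the first undefined (state, symbol) met by the shortest-then-alphabetical prefix, trying targets in increasing order and rejecting any under which an Accept and a Reject string meet in one state with the same remainder; add a state when all current targets are rejected. Accepting states are where Accept strings end.
a: 0a undefined. 0a->0: no, aaac/c meet in 0 with "c" left. Open state 1: 0a->1.
b: 0b undefined. 0b->0: no, b/bb meet in 0. 0b->1: ok.
c: 0c undefined. 0c->0: no, cc/c meet in 0. 0c->1: no, b/c meet in 1. Open state 2: 0c->2.
aa: 1a undefined. 1a->0: no, bbb/aabbb meet in 1 with "bb" left. 1a->1: no, bab/bb meet in 1 with "b" left. 1a->2: ok.
ab: 1b undefined. 1b->0: no, bbc/c meet in 2. 1b->1: no, b/bb meet in 1. 1b->2: ok.
ac: 1c undefined. 1c->0: no, acbb/bb meet in 2. 1c->1: ok.
ca: 2a undefined. 2a->0: no, b/bbaa meet in 1. 2a->1: no, b/bcaa meet in 1. 2a->2: ok.
cb: 2b undefined. 2b->0: no, b/cbbccc meet in 1. 2b->1: no, b/aabbb meet in 1. 2b->2: no, acbb/bb meet in 2. Open state 3: 2b->3.
cc: 2c undefined. 2c->0: ok.
cba: 3a undefined. 3a->0: ok.
cbb: 3b undefined. 3b->0: no, b/abbbac meet in 1. 3b->1: no, b/cbbccc meet in 1. 3b->2: no, acbb/aabbb meet in 3. 3b->3: no, acbb/aabbb meet in 3. Open state 4: 3b->4.
cbc: 3c undefined. 3c->0: no, b/cbca meet in 1. 3c->1: ok.
cbbc: 4c undefined. 4c->0: no, cc/cbbccc meet in 0. 4c->1: no, b/cbbccc meet in 1. 4c->2: ok.
aabbb: 4b undefined. 4b->0: no, cc/aabbb meet in 0. 4b->1: no, b/aabbb meet in 1. 4b->2: ok.
abbba: 4a undefined. 4a->0: ok.
All examples now run through 5 states with every (state, symbol) defined. Accept strings end in {0,1,3}, Reject strings end in {2}; accept={0,1,3}.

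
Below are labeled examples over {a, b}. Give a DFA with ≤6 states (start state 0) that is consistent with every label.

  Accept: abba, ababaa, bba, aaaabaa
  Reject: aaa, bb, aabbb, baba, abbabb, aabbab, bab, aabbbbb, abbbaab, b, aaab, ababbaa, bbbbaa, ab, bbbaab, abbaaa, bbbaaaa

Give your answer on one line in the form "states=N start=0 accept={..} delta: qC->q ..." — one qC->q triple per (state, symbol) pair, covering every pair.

State merging on the prefix tree: take the shortest (then alphabetical) example prefix whose next move is undefined and point that move at state 0, else 1, else 2, ...; a target is out if some Accept/Reject pair would then sit in one state with the same input left (inseparable). If every existing state is out, open a new one.
a: 0a undefined. 0a->0: ok.
b: 0b undefined. 0b->0: no, abba/aaa meet in 0. Open state 1: 0b->1.
ba: 1a undefined. 1a->0: no, ababaa/aaa meet in 0. 1a->1: no, abba/baba meet in 1 with "ba" left. Open state 2: 1a->2.
bb: 1b undefined. 1b->0: no, abba/aaa meet in 0. 1b->1: no, aaaabaa/bbbbaa meet in 2 with "a" left. 1b->2: ok.
bab: 2b undefined. 2b->0: no, abba/ababbaa meet in 2 with "a" left. 2b->1: ok.
bba: 2a undefined. 2a->0: no, abba/aaa meet in 0. 2a->1: no, abba/aabbb meet in 1. 2a->2: no, abba/bb meet in 2. Open state 3: 2a->3.
abbaa: 3a undefined. 3a->0: ok.
abbab: 3b undefined. 3b->0: ok.
All examples now run through 4 states with every (state, symbol) defined. Accept strings end in {3}, Reject strings end in {0,1,2}; accept={3}.

states=4 start=0 accept={3} delta: 0a->0 0b->1 1a->2 1b->2 2a->3 2b->1 3a->0 3b->0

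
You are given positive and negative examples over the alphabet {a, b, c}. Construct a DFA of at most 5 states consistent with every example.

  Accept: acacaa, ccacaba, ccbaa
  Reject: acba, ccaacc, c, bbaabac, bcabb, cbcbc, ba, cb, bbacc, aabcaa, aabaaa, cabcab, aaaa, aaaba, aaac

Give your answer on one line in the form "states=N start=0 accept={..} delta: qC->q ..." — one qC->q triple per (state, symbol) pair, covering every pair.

State merging on the prefix tree: take the shortest (then alphabetical) example prefix whose next move is undefined and point that move at state 0, else 1, else 2, ...; a target is out if some Accept/Reject pair would then sit in one state with the same input left (inseparable). If every existing state is out, open a new one.
a: 0a undefined. 0a->0: ok.
b: 0b undefined. 0b->0: ok.
c: 0c undefined. 0c->0: no, acacaa/acba meet in 0. Open state 1: 0c->1.
ca: 1a undefined. 1a->0: no, acacaa/bcabb meet in 0. 1a->1: ok.
cb: 1b undefined. 1b->0: ok.
cc: 1c undefined. 1c->0: no, acacaa/acba meet in 0. 1c->1: no, acacaa/ccaacc meet in 1. Open state 2: 1c->2.
cca: 2a undefined. 2a->0: no, acacaa/acba meet in 0. 2a->1: no, acacaa/c meet in 1. 2a->2: no, acacaa/bbacc meet in 2. Open state 3: 2a->3.
ccb: 2b undefined. 2b->0: no, ccbaa/acba meet in 0. 2b->1: no, ccbaa/c meet in 1. 2b->2: ok.
ccaa: 3a undefined. 3a->0: no, acacaa/acba meet in 0. 3a->1: no, acacaa/c meet in 1. 3a->2: no, acacaa/bbacc meet in 2. 3a->3: ok.
ccac: 3c undefined. 3c->0: no, ccacaba/acba meet in 0. 3c->1: no, ccacaba/acba meet in 0. 3c->2: ok.
ccaacc: 2c undefined. 2c->0: ok.
ccacab: 3b undefined. 3b->0: no, ccacaba/acba meet in 0. 3b->1: no, ccacaba/c meet in 1. 3b->2: ok.
All examples now run through 4 states with every (state, symbol) defined. Accept strings end in {3}, Reject strings end in {0,1,2}; accept={3}.

states=4 start=0 accept={3} delta: 0a->0 0b->0 0c->1 1a->1 1b->0 1c->2 2a->3 2b->2 2c->0 3a->3 3b->2 3c->2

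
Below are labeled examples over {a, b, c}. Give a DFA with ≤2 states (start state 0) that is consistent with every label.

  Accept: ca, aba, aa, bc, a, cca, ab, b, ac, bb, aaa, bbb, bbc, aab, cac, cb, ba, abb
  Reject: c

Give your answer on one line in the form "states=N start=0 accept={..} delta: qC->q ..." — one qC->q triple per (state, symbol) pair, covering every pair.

states=2 start=0 accept={1} delta: 0a->1 0b->1 0c->0 1a->1 1b->1 1c->1

Grow the machine one transition at a time. Run the examples from 0; the earliest place one falls off (shortest prefix, ties alphabetical) gets sent to the lowest-numbered state that keeps every Accept/Reject pair distinguishable — a pair clashes when both reach the same state with identical unread suffix — and to a fresh state only if none does.
a: 0a undefined. 0a->0: no, ac/c meet in 0 with "c" left. Open state 1: 0a->1.
b: 0b undefined. 0b->0: no, bc/c meet in 0 with "c" left. 0b->1: ok.
c: 0c undefined. 0c->0: ok.
aa: 1a undefined. 1a->0: no, aa/c meet in 0. 1a->1: ok.
ab: 1b undefined. 1b->0: no, ab/c meet in 0. 1b->1: ok.
ac: 1c undefined. 1c->0: no, bc/c meet in 0. 1c->1: ok.
All examples now run through 2 states with every (state, symbol) defined. Accept strings end in {1}, Reject strings end in {0}; accept={1}.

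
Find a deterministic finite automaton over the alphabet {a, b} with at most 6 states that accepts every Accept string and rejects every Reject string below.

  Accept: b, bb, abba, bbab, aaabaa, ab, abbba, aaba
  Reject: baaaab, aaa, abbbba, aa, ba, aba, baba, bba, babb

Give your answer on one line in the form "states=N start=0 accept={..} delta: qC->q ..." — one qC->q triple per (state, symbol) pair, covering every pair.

Grow the machine one transition at a time. Run the examples from 0; the earliest place one falls off (shortest prefix, ties alphabetical) gets sent to the lowest-numbered state that keeps every Accept/Reject pair distinguishable — a pair clashes when both reach the same state with identical unread suffix — and to a fresh state only if none does.
a: 0a undefined. 0a->0: no, abba/bba meet in 0 with "bba" left. Open state 1: 0a->1.
b: 0b undefined. 0b->0: ok.
aa: 1a undefined. 1a->0: no, b/baaaab meet in 0. 1a->1: no, bbab/baaaab meet in 1 with "b" left. Open state 2: 1a->2.
ab: 1b undefined. 1b->0: no, b/babb meet in 0. 1b->1: no, abba/abbbba meet in 2. 1b->2: no, bbab/aa meet in 2. Open state 3: 1b->3.
aaa: 2a undefined. 2a->0: no, b/aaa meet in 0. 2a->1: ok.
aab: 2b undefined. 2b->0: no, b/baaaab meet in 0. 2b->1: no, aaba/aa meet in 2. 2b->2: no, aaba/aaa meet in 1. 2b->3: no, bbab/baaaab meet in 3. Open state 4: 2b->4.
aba: 3a undefined. 3a->0: no, b/aba meet in 0. 3a->1: no, aaabaa/aa meet in 2. 3a->2: no, aaabaa/aaa meet in 1. 3a->3: no, bbab/aba meet in 3. 3a->4: ok.
abb: 3b undefined. 3b->0: no, b/babb meet in 0. 3b->1: no, abba/abbbba meet in 2. 3b->2: no, abba/aaa meet in 1. 3b->3: no, abba/baaaab meet in 4. 3b->4: ok.
aaba: 4a undefined. 4a->0: ok.
abbb: 4b undefined. 4b->0: no, abbba/aaa meet in 1. 4b->1: no, abbba/aa meet in 2. 4b->2: no, b/abbbba meet in 0. 4b->3: no, b/abbbba meet in 0. 4b->4: no, b/abbbba meet in 0. Open state 5: 4b->5.
abbba: 5a undefined. 5a->0: ok.
abbbb: 5b undefined. 5b->0: ok.
All examples now run through 6 states with every (state, symbol) defined. Accept strings end in {0,3}, Reject strings end in {1,2,4}; accept={0,3}.

states=6 start=0 accept={0,3} delta: 0a->1 0b->0 1a->2 1b->3 2a->1 2b->4 3a->4 3b->4 4a->0 4b->5 5a->0 5b->0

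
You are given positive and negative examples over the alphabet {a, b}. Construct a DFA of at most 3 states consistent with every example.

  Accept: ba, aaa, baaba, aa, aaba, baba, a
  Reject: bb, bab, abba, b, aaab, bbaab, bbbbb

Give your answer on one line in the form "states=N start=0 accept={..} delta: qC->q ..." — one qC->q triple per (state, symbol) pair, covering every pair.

Fold the examples into a partial DFA from state 0: repeatedly fix the first undefined (state, symbol) met by the shortest-then-alphabetical prefix, trying targets in increasing order and rejecting any under which an Accept and a Reject string meet in one state with the same remainder; add a state when all current targets are rejected. Accepting states are where Accept strings end.
a: 0a undefined. 0a->0: ok.
b: 0b undefined. 0b->0: no, ba/bb meet in 0. Open state 1: 0b->1.
ba: 1a undefined. 1a->0: ok.
bb: 1b undefined. 1b->0: no, ba/bb meet in 0. 1b->1: no, ba/abba meet in 0. Open state 2: 1b->2.
bba: 2a undefined. 2a->0: no, ba/abba meet in 0. 2a->1: ok.
bbb: 2b undefined. 2b->0: ok.
All examples now run through 3 states with every (state, symbol) defined. Accept strings end in {0}, Reject strings end in {1,2}; accept={0}.

states=3 start=0 accept={0} delta: 0a->0 0b->1 1a->0 1b->2 2a->1 2b->0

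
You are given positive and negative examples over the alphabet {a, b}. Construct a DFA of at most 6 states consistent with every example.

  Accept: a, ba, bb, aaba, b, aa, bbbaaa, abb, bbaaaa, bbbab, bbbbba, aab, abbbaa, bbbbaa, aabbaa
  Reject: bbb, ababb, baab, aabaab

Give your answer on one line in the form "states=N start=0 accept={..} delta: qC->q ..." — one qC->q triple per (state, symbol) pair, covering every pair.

Fold the examples into a partial DFA from state 0: repeatedly fix the first undefined (state, symbol) met by the shortest-then-alphabetical prefix, trying targets in increasing order and rejecting any under which an Accept and a Reject string meet in one state with the same remainder; add a state when all current targets are rejected. Accepting states are where Accept strings end.
a: 0a undefined. 0a->0: ok.
b: 0b undefined. 0b->0: no, a/bbb meet in 0. Open state 1: 0b->1.
ba: 1a undefined. 1a->0: no, bb/ababb meet in 1 with "b" left. 1a->1: no, bb/baab meet in 1 with "b" left. Open state 2: 1a->2.
bb: 1b undefined. 1b->0: no, b/bbb meet in 1. 1b->1: no, bb/bbb meet in 1. 1b->2: ok.
baa: 2a undefined. 2a->0: no, b/baab meet in 1. 2a->1: no, ba/baab meet in 2. 2a->2: ok.
bbb: 2b undefined. 2b->0: no, a/bbb meet in 0. 2b->1: no, ba/ababb meet in 2. 2b->2: no, ba/bbb meet in 2. Open state 3: 2b->3.
bbba: 3a undefined. 3a->0: ok.
bbbb: 3b undefined. 3b->0: no, a/ababb meet in 0. 3b->1: no, b/ababb meet in 1. 3b->2: no, ba/ababb meet in 2. 3b->3: ok.
All examples now run through 4 states with every (state, symbol) defined. Accept strings end in {0,1,2}, Reject strings end in {3}; accept={0,1,2}.

states=4 start=0 accept={0,1,2} delta: 0a->0 0b->1 1a->2 1b->2 2a->2 2b->3 3a->0 3b->3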